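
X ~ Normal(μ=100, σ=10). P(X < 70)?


z = (70-100)/10 = -3.0
P(Z < -3.0) = 0.0013

P(X < 70) ≈ 0.0013


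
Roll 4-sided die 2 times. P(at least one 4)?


P(no 4)^2 = (3/4)^2 = 9/16
P(≥1) = 1 - 9/16 = 7/16

P = 7/16 ≈ 43.75%


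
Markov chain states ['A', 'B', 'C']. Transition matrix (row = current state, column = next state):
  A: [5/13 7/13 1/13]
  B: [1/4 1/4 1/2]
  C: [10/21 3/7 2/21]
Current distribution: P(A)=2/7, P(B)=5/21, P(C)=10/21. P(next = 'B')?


P(next=B) = Σᵢ P(now=i)×P(i→B)
= 2/7×7/13 + 5/21×1/4 + 10/21×3/7
= 2/13 + 5/84 + 10/49 = 3191/7644

P = 3191/7644 ≈ 0.4175


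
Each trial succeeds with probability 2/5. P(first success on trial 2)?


Geometric: P(X=2) = (1-p)^(k-1)×p = (3/5)^1×2/5 = 6/25

P(X=2) = 6/25 ≈ 24.00%


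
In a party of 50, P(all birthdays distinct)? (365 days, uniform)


P(all different) = Π(365-i)/365 for i=0..49
= (365/365)×(364/365)×...×(316/365)
= 0.029626

P ≈ 0.0296 ≈ 2.96%


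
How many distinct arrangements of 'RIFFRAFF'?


Letters: 8, freq: {'R': 2, 'I': 1, 'F': 4, 'A': 1}
8!/(2!×1!×4!×1!) = 40320/48 = 840

840


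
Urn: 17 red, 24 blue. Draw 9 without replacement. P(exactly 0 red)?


Hypergeometric: C(17,0)×C(24,9)/C(41,9)
= 1×1307504/350343565 = 368/98605

P(X=0) = 368/98605 ≈ 0.37%


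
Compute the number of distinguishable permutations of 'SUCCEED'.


Letters: 7, freq: {'S': 1, 'U': 1, 'C': 2, 'E': 2, 'D': 1}
7!/(1!×1!×2!×2!×1!) = 5040/4 = 1260

1260


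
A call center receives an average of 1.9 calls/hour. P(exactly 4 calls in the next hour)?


Poisson(λ=1.9): P(X=4) = e^(-λ)×λ^k/k!
= e^(-1.9) × 1.9^4 / 4!
≈ 0.1495686192 × 13.0321 / 24 ≈ 0.081216

P(X=4) ≈ 0.081216 ≈ 8.12%


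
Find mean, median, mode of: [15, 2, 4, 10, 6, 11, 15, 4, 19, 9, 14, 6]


Sorted: [2, 4, 4, 6, 6, 9, 10, 11, 14, 15, 15, 19]
Mean = 115/12
Median = 19/2
Freq: {15: 2, 2: 1, 4: 2, 10: 1, 6: 2, 11: 1, 19: 1, 9: 1, 14: 1}
Mode: [4, 6, 15]

Mean=115/12, Median=19/2, Mode=[4, 6, 15]


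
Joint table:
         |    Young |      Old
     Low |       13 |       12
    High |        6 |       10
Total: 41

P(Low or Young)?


P(Low∨Young) = P(Low) + P(Young) - P(Low∧Young)
= (25 + 19 - 13)/41 = 31/41

P = 31/41 ≈ 75.61%


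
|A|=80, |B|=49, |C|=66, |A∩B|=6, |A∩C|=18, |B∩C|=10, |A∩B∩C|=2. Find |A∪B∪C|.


|A∪B∪C| = 80+49+66-6-18-10+2 = 163

|A∪B∪C| = 163


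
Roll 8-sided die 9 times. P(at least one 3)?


P(no 3)^9 = (7/8)^9 = 40353607/134217728
P(≥1) = 1 - 40353607/134217728 = 93864121/134217728

P = 93864121/134217728 ≈ 69.93%


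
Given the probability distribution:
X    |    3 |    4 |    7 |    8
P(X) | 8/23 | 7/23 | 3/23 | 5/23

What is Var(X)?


E[X] = 113/23
E[X²] = 651/23
Var(X) = E[X²] - (E[X])² = 651/23 - 12769/529 = 2204/529

Var(X) = 2204/529 ≈ 4.1664


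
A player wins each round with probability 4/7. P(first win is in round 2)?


Geometric: P(X=2) = (1-p)^(k-1)×p = (3/7)^1×4/7 = 12/49

P(X=2) = 12/49 ≈ 24.49%


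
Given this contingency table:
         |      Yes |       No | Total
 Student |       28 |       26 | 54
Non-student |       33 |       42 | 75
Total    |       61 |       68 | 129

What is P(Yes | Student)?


P(Yes | Student) = 28/(28+26) = 28/54 = 14/27

P(Yes|Student) = 14/27 ≈ 51.85%


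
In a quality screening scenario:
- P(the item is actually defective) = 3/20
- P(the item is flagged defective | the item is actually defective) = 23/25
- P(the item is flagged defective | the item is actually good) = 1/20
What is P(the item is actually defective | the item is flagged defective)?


Using Bayes' theorem:
P(A|B) = P(B|A)·P(A) / P(B)

P(the item is flagged defective) = 23/25 × 3/20 + 1/20 × 17/20
= 69/500 + 17/400 = 361/2000

P(the item is actually defective|the item is flagged defective) = (69/500) / (361/2000) = 276/361

P(the item is actually defective|the item is flagged defective) = 276/361 ≈ 76.45%


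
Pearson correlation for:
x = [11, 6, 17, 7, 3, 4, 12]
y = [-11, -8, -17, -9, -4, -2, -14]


n=7, Σx=60, Σy=-65, Σxy=-709, Σx²=664, Σy²=771
r = (7×(-709) - 60×(-65))/√((7×664 - 60²)(7×771 - (-65)²))
= -1063/√(1048×1172) = -1063/√1228256 ≈ -1063/1108.2671 ≈ -0.9592

r ≈ -0.9592


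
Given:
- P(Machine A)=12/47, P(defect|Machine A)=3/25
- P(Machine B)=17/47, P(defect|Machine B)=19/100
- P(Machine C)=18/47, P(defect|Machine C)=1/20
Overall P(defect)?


P(B) = Σ P(B|Aᵢ)×P(Aᵢ)
  3/25×12/47 = 36/1175
  19/100×17/47 = 323/4700
  1/20×18/47 = 9/470
Sum = 557/4700

P(defect) = 557/4700 ≈ 11.85%


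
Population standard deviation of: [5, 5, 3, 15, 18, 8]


Mean = 54/6 = 9
  (5-9)²=16
  (5-9)²=16
  (3-9)²=36
  (15-9)²=36
  (18-9)²=81
  (8-9)²=1
Σ(x-μ)² = 186
σ² = 186/6 = 31

σ = √(31) ≈ 5.5678


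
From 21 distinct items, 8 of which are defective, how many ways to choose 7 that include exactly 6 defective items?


Choose 6 of the 8 defective items and 1 of the other 13 items:
C(8,6)×C(13,1) = 28×13 = 364

364


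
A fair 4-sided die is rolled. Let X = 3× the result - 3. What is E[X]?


E[die] = (1+4)/2 = 5/2
E[X] = 3×5/2 - 3 = 9/2

E[X] = 9/2


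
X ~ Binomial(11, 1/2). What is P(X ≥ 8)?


P(X ≥ 8) = Σ P(X=i) for i=8..11
P(X=8) = 165/2048
P(X=9) = 55/2048
P(X=10) = 11/2048
P(X=11) = 1/2048
Sum = 29/256

P(X ≥ 8) = 29/256 ≈ 11.33%


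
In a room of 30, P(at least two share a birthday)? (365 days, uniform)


P(all different) = Π(365-i)/365 for i=0..29
= 0.293684
P(match) = 1 - 0.293684 = 0.706316

P ≈ 0.7063 ≈ 70.63%


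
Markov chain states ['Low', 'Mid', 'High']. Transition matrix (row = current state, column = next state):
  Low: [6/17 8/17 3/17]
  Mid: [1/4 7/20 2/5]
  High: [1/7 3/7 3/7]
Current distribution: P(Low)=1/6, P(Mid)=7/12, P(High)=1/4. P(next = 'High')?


P(next=High) = Σᵢ P(now=i)×P(i→High)
= 1/6×3/17 + 7/12×2/5 + 1/4×3/7
= 1/34 + 7/30 + 3/28 = 2641/7140

P = 2641/7140 ≈ 0.3699


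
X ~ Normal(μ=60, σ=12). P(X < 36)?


z = (36-60)/12 = -2.0
P(Z < -2.0) = 0.0228

P(X < 36) ≈ 0.0228


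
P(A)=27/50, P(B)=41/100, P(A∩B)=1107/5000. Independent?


P(A)×P(B) = 1107/5000
P(A∩B) = 1107/5000
Equal ✓ → Independent

Yes, independent


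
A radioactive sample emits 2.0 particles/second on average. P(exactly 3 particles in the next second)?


Poisson(λ=2.0): P(X=3) = e^(-λ)×λ^k/k!
= e^(-2.0) × 2.0^3 / 3!
≈ 0.1353352832 × 8 / 6 ≈ 0.180447

P(X=3) ≈ 0.180447 ≈ 18.04%


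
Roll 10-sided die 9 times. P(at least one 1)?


P(no 1)^9 = (9/10)^9 = 387420489/1000000000
P(≥1) = 1 - 387420489/1000000000 = 612579511/1000000000

P = 612579511/1000000000 ≈ 61.26%


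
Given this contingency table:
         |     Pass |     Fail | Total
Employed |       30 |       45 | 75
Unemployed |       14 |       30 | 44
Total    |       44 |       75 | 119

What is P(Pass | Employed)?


P(Pass | Employed) = 30/(30+45) = 30/75 = 2/5

P(Pass|Employed) = 2/5 ≈ 40.00%


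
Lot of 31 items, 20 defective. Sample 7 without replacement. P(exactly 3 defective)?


Hypergeometric: C(20,3)×C(11,4)/C(31,7)
= 1140×330/2629575 = 1672/11687

P(X=3) = 1672/11687 ≈ 14.31%


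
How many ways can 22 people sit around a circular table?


Circular arrangements of 22 distinct objects: fix one position to break rotational symmetry.
(n-1)! = 21! = 51090942171709440000

51090942171709440000


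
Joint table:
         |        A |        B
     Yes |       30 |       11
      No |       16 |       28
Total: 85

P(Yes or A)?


P(Yes∨A) = P(Yes) + P(A) - P(Yes∧A)
= (41 + 46 - 30)/85 = 57/85

P = 57/85 ≈ 67.06%


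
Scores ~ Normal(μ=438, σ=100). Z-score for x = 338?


z = (x - μ)/σ = (338 - 438)/100 = -1.0

z = -1.0


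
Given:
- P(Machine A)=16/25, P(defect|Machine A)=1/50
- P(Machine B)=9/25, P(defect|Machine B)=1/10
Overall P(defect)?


P(B) = Σ P(B|Aᵢ)×P(Aᵢ)
  1/50×16/25 = 8/625
  1/10×9/25 = 9/250
Sum = 61/1250

P(defect) = 61/1250 ≈ 4.88%


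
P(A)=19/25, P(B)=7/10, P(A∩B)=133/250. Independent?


P(A)×P(B) = 133/250
P(A∩B) = 133/250
Equal ✓ → Independent

Yes, independent


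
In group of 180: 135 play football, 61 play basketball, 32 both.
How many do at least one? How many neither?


|A∪B| = 135+61-32 = 164
Neither = 180-164 = 16

At least one: 164; Neither: 16


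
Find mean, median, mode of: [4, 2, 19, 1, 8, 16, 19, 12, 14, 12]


Sorted: [1, 2, 4, 8, 12, 12, 14, 16, 19, 19]
Mean = 107/10
Median = 12
Freq: {4: 1, 2: 1, 19: 2, 1: 1, 8: 1, 16: 1, 12: 2, 14: 1}
Mode: [12, 19]

Mean=107/10, Median=12, Mode=[12, 19]


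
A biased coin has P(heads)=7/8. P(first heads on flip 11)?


Geometric: P(X=11) = (1-p)^(k-1)×p = (1/8)^10×7/8 = 7/8589934592

P(X=11) = 7/8589934592 ≈ 0.00%


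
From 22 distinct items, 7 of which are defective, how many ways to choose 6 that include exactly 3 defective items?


Choose 3 of the 7 defective items and 3 of the other 15 items:
C(7,3)×C(15,3) = 35×455 = 15925

15925


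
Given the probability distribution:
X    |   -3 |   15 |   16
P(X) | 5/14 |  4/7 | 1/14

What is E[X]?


E[X] = Σ x·P(X=x)
= (-3)×(5/14) + (15)×(4/7) + (16)×(1/14)
= 121/14

E[X] = 121/14


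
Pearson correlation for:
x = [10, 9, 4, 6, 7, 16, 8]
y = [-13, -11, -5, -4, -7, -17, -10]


n=7, Σx=60, Σy=-67, Σxy=-674, Σx²=602, Σy²=769
r = (7×(-674) - 60×(-67))/√((7×602 - 60²)(7×769 - (-67)²))
= -698/√(614×894) = -698/√548916 ≈ -698/740.8887 ≈ -0.9421

r ≈ -0.9421


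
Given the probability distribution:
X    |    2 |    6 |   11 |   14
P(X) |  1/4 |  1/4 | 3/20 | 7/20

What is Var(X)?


E[X] = 171/20
E[X²] = 387/4
Var(X) = E[X²] - (E[X])² = 387/4 - 29241/400 = 9459/400

Var(X) = 9459/400 ≈ 23.6475


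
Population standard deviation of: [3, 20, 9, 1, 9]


Mean = 42/5
  (3-42/5)²=729/25
  (20-42/5)²=3364/25
  (9-42/5)²=9/25
  (1-42/5)²=1369/25
  (9-42/5)²=9/25
Σ(x-μ)² = 1096/5
σ² = (1096/5)/5 = 1096/25

σ = √(1096/25) ≈ 6.6212


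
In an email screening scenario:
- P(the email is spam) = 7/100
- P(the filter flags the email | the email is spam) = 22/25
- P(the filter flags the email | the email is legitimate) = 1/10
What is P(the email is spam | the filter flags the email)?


Using Bayes' theorem:
P(A|B) = P(B|A)·P(A) / P(B)

P(the filter flags the email) = 22/25 × 7/100 + 1/10 × 93/100
= 77/1250 + 93/1000 = 773/5000

P(the email is spam|the filter flags the email) = (77/1250) / (773/5000) = 308/773

P(the email is spam|the filter flags the email) = 308/773 ≈ 39.84%


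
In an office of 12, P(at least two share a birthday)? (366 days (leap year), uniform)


P(all different) = Π(366-i)/366 for i=0..11
= 0.833396
P(match) = 1 - 0.833396 = 0.166604

P ≈ 0.1666 ≈ 16.66%


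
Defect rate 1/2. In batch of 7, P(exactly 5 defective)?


Binomial: P(X=5) = C(7,5)×p^5×(1-p)^2
= 21 × 1/32 × 1/4 = 21/128

P(X=5) = 21/128 ≈ 16.41%


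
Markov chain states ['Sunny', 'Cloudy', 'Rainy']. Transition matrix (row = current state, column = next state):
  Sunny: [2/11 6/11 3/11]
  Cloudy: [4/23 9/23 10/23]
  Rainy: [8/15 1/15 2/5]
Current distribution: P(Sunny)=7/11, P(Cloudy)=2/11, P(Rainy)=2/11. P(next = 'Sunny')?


P(next=Sunny) = Σᵢ P(now=i)×P(i→Sunny)
= 7/11×2/11 + 2/11×4/23 + 2/11×8/15
= 14/121 + 8/253 + 16/165 = 10198/41745

P = 10198/41745 ≈ 0.2443


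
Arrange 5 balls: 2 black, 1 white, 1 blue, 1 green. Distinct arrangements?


5!/(2!×1!×1!×1!) = 60

60


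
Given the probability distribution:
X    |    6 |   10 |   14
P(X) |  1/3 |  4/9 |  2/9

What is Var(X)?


E[X] = 86/9
E[X²] = 100
Var(X) = E[X²] - (E[X])² = 100 - 7396/81 = 704/81

Var(X) = 704/81 ≈ 8.6914


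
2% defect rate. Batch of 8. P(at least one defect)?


P(all good) = (49/50)^8 = 33232930569601/39062500000000
P(≥1 defect) = 5829569430399/39062500000000

P = 5829569430399/39062500000000 ≈ 14.92%


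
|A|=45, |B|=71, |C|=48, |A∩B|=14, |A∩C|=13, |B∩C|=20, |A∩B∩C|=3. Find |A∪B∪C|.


|A∪B∪C| = 45+71+48-14-13-20+3 = 120

|A∪B∪C| = 120


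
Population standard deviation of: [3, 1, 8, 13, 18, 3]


Mean = 46/6 = 23/3
  (3-23/3)²=196/9
  (1-23/3)²=400/9
  (8-23/3)²=1/9
  (13-23/3)²=256/9
  (18-23/3)²=961/9
  (3-23/3)²=196/9
Σ(x-μ)² = 670/3
σ² = (670/3)/6 = 335/9

σ = √(335/9) ≈ 6.1010


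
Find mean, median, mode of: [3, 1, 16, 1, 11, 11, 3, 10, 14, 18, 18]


Sorted: [1, 1, 3, 3, 10, 11, 11, 14, 16, 18, 18]
Mean = 106/11
Median = 11
Freq: {3: 2, 1: 2, 16: 1, 11: 2, 10: 1, 14: 1, 18: 2}
Mode: [1, 3, 11, 18]

Mean=106/11, Median=11, Mode=[1, 3, 11, 18]


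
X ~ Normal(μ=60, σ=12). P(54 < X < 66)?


z₁=(54-60)/12=-0.5, z₂=(66-60)/12=0.5
P = Φ(0.5) - Φ(-0.5) = 0.691462 - 0.308538 = 0.382924 ≈ 0.3829

P(54 < X < 66) ≈ 0.3829


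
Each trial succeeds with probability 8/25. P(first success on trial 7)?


Geometric: P(X=7) = (1-p)^(k-1)×p = (17/25)^6×8/25 = 193100552/6103515625

P(X=7) = 193100552/6103515625 ≈ 3.16%


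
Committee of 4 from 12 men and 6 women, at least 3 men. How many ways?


Count by #men:
  3M,1W: C(12,3)×C(6,1)=1320
  4M,0W: C(12,4)×C(6,0)=495
Total = 1815

1815


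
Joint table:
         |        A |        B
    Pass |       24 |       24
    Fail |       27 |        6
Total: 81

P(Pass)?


P(Pass) = (24+24)/81 = 48/81 = 16/27

P(Pass) = 16/27 ≈ 59.26%


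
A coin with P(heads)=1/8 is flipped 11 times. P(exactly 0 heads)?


Binomial: P(X=0) = C(11,0)×p^0×(1-p)^11
= 1 × 1 × 1977326743/8589934592 = 1977326743/8589934592

P(X=0) = 1977326743/8589934592 ≈ 23.02%


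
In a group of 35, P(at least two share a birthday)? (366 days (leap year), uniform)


P(all different) = Π(366-i)/366 for i=0..34
= 0.186502
P(match) = 1 - 0.186502 = 0.813498

P ≈ 0.8135 ≈ 81.35%


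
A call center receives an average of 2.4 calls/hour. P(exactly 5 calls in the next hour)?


Poisson(λ=2.4): P(X=5) = e^(-λ)×λ^k/k!
= e^(-2.4) × 2.4^5 / 5!
≈ 0.09071795329 × 79.62624 / 120 ≈ 0.060196

P(X=5) ≈ 0.060196 ≈ 6.02%


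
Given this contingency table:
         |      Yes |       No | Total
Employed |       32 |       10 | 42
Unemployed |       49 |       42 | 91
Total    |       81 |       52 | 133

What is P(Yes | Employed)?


P(Yes | Employed) = 32/(32+10) = 32/42 = 16/21

P(Yes|Employed) = 16/21 ≈ 76.19%


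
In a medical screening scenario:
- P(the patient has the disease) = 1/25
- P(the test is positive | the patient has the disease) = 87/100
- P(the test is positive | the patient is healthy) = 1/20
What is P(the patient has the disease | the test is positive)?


Using Bayes' theorem:
P(A|B) = P(B|A)·P(A) / P(B)

P(the test is positive) = 87/100 × 1/25 + 1/20 × 24/25
= 87/2500 + 6/125 = 207/2500

P(the patient has the disease|the test is positive) = (87/2500) / (207/2500) = 29/69

P(the patient has the disease|the test is positive) = 29/69 ≈ 42.03%


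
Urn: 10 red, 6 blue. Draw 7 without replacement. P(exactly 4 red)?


Hypergeometric: C(10,4)×C(6,3)/C(16,7)
= 210×20/11440 = 105/286

P(X=4) = 105/286 ≈ 36.71%


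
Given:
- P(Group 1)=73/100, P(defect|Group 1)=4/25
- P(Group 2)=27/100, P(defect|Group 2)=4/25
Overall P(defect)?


P(B) = Σ P(B|Aᵢ)×P(Aᵢ)
  4/25×73/100 = 73/625
  4/25×27/100 = 27/625
Sum = 4/25

P(defect) = 4/25 ≈ 16.00%


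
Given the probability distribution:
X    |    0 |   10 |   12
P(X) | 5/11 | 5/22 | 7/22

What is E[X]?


E[X] = Σ x·P(X=x)
= (0)×(5/11) + (10)×(5/22) + (12)×(7/22)
= 67/11

E[X] = 67/11


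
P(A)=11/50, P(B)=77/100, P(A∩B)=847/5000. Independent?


P(A)×P(B) = 847/5000
P(A∩B) = 847/5000
Equal ✓ → Independent

Yes, independent


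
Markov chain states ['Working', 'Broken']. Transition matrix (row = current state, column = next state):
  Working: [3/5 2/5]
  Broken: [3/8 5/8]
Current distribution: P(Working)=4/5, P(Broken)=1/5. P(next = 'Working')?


P(next=Working) = Σᵢ P(now=i)×P(i→Working)
= 4/5×3/5 + 1/5×3/8
= 12/25 + 3/40 = 111/200

P = 111/200 ≈ 0.5550


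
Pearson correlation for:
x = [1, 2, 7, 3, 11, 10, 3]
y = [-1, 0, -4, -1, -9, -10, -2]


n=7, Σx=37, Σy=-27, Σxy=-237, Σx²=293, Σy²=203
r = (7×(-237) - 37×(-27))/√((7×293 - 37²)(7×203 - (-27)²))
= -660/√(682×692) = -660/√471944 ≈ -660/686.9818 ≈ -0.9607

r ≈ -0.9607


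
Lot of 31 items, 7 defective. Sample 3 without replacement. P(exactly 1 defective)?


Hypergeometric: C(7,1)×C(24,2)/C(31,3)
= 7×276/4495 = 1932/4495

P(X=1) = 1932/4495 ≈ 42.98%


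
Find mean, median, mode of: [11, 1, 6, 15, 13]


Sorted: [1, 6, 11, 13, 15]
Mean = 46/5
Median = 11
Freq: {11: 1, 1: 1, 6: 1, 15: 1, 13: 1}
Mode: No mode

Mean=46/5, Median=11, Mode=No mode


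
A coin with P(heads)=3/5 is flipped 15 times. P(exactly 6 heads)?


Binomial: P(X=6) = C(15,6)×p^6×(1-p)^9
= 5005 × 729/15625 × 512/1953125 = 373621248/6103515625

P(X=6) = 373621248/6103515625 ≈ 6.12%


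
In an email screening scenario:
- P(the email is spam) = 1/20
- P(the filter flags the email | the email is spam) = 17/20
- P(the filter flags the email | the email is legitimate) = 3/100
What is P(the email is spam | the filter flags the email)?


Using Bayes' theorem:
P(A|B) = P(B|A)·P(A) / P(B)

P(the filter flags the email) = 17/20 × 1/20 + 3/100 × 19/20
= 17/400 + 57/2000 = 71/1000

P(the email is spam|the filter flags the email) = (17/400) / (71/1000) = 85/142

P(the email is spam|the filter flags the email) = 85/142 ≈ 59.86%


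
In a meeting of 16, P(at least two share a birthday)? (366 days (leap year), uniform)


P(all different) = Π(366-i)/366 for i=0..15
= 0.717059
P(match) = 1 - 0.717059 = 0.282941

P ≈ 0.2829 ≈ 28.29%


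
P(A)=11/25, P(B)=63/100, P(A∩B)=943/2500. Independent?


P(A)×P(B) = 693/2500
P(A∩B) = 943/2500
Not equal → NOT independent

No, not independent


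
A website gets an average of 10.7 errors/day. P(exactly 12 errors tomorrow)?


Poisson(λ=10.7): P(X=12) = e^(-λ)×λ^k/k!
= e^(-10.7) × 10.7^12 / 12!
≈ 2.254493791e-05 × 2.25219158896e+12 / 479001600 ≈ 0.106003

P(X=12) ≈ 0.106003 ≈ 10.60%


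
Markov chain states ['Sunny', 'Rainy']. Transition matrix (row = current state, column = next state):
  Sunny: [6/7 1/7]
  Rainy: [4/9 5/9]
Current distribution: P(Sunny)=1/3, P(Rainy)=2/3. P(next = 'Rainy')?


P(next=Rainy) = Σᵢ P(now=i)×P(i→Rainy)
= 1/3×1/7 + 2/3×5/9
= 1/21 + 10/27 = 79/189

P = 79/189 ≈ 0.4180


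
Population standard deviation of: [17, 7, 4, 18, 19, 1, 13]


Mean = 79/7
  (17-79/7)²=1600/49
  (7-79/7)²=900/49
  (4-79/7)²=2601/49
  (18-79/7)²=2209/49
  (19-79/7)²=2916/49
  (1-79/7)²=5184/49
  (13-79/7)²=144/49
Σ(x-μ)² = 2222/7
σ² = (2222/7)/7 = 2222/49

σ = √(2222/49) ≈ 6.7340


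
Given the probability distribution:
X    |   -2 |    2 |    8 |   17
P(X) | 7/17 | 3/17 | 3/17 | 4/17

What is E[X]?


E[X] = Σ x·P(X=x)
= (-2)×(7/17) + (2)×(3/17) + (8)×(3/17) + (17)×(4/17)
= 84/17

E[X] = 84/17


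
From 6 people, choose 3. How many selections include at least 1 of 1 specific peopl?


Complement: C(6,3) - C(5,3) = 20 - 10 = 10

10


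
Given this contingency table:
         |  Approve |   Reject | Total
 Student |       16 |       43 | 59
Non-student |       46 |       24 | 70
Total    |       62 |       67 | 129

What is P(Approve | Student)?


P(Approve | Student) = 16/(16+43) = 16/59

P(Approve|Student) = 16/59 ≈ 27.12%


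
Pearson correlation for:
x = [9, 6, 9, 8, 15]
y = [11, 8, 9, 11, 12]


n=5, Σx=47, Σy=51, Σxy=496, Σx²=487, Σy²=531
r = (5×496 - 47×51)/√((5×487 - 47²)(5×531 - 51²))
= 83/√(226×54) = 83/√12204 ≈ 83/110.4717 ≈ 0.7513

r ≈ 0.7513


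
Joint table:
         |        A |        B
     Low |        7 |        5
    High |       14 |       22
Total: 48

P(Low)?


P(Low) = (7+5)/48 = 12/48 = 1/4

P(Low) = 1/4 ≈ 25.00%


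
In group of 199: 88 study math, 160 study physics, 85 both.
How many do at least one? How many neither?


|A∪B| = 88+160-85 = 163
Neither = 199-163 = 36

At least one: 163; Neither: 36


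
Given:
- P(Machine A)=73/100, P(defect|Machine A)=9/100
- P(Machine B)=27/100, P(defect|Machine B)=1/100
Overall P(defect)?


P(B) = Σ P(B|Aᵢ)×P(Aᵢ)
  9/100×73/100 = 657/10000
  1/100×27/100 = 27/10000
Sum = 171/2500

P(defect) = 171/2500 ≈ 6.84%


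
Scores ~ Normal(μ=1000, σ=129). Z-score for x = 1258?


z = (x - μ)/σ = (1258 - 1000)/129 = 2.0

z = 2.0


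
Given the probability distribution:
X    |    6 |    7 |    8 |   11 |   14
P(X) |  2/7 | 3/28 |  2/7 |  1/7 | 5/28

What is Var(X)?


E[X] = 247/28
E[X²] = 2411/28
Var(X) = E[X²] - (E[X])² = 2411/28 - 61009/784 = 6499/784

Var(X) = 6499/784 ≈ 8.2895


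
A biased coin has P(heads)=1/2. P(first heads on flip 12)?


Geometric: P(X=12) = (1-p)^(k-1)×p = (1/2)^11×1/2 = 1/4096

P(X=12) = 1/4096 ≈ 0.02%


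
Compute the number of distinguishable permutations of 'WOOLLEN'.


Letters: 7, freq: {'W': 1, 'O': 2, 'L': 2, 'E': 1, 'N': 1}
7!/(1!×2!×2!×1!×1!) = 5040/4 = 1260

1260


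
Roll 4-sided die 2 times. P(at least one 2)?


P(no 2)^2 = (3/4)^2 = 9/16
P(≥1) = 1 - 9/16 = 7/16

P = 7/16 ≈ 43.75%


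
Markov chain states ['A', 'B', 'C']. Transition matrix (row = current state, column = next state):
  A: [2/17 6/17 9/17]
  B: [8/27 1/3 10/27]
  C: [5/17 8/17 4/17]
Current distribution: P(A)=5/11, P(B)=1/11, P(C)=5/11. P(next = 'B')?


P(next=B) = Σᵢ P(now=i)×P(i→B)
= 5/11×6/17 + 1/11×1/3 + 5/11×8/17
= 30/187 + 1/33 + 40/187 = 227/561

P = 227/561 ≈ 0.4046


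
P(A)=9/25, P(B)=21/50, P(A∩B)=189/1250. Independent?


P(A)×P(B) = 189/1250
P(A∩B) = 189/1250
Equal ✓ → Independent

Yes, independent


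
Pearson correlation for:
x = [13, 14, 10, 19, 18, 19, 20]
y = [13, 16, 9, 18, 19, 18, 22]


n=7, Σx=113, Σy=115, Σxy=1949, Σx²=1911, Σy²=1999
r = (7×1949 - 113×115)/√((7×1911 - 113²)(7×1999 - 115²))
= 648/√(608×768) = 648/√466944 ≈ 648/683.3330 ≈ 0.9483

r ≈ 0.9483


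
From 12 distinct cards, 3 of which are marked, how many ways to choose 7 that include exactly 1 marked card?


Choose 1 of the 3 marked cards and 6 of the other 9 cards:
C(3,1)×C(9,6) = 3×84 = 252

252


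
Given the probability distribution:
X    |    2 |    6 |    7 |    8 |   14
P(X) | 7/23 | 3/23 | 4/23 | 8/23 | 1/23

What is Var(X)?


E[X] = 6
E[X²] = 1040/23
Var(X) = E[X²] - (E[X])² = 1040/23 - 36 = 212/23

Var(X) = 212/23 ≈ 9.2174


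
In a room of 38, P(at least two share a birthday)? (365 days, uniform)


P(all different) = Π(365-i)/365 for i=0..37
= 0.135932
P(match) = 1 - 0.135932 = 0.864068

P ≈ 0.8641 ≈ 86.41%


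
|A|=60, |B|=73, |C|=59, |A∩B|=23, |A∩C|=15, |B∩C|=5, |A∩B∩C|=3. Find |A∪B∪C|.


|A∪B∪C| = 60+73+59-23-15-5+3 = 152

|A∪B∪C| = 152


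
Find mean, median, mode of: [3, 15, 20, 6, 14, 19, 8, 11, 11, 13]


Sorted: [3, 6, 8, 11, 11, 13, 14, 15, 19, 20]
Mean = 120/10 = 12
Median = 12
Freq: {3: 1, 15: 1, 20: 1, 6: 1, 14: 1, 19: 1, 8: 1, 11: 2, 13: 1}
Mode: [11]

Mean=12, Median=12, Mode=11


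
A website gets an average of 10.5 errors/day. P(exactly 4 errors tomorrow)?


Poisson(λ=10.5): P(X=4) = e^(-λ)×λ^k/k!
= e^(-10.5) × 10.5^4 / 4!
≈ 2.753644935e-05 × 12155.0625 / 24 ≈ 0.013946

P(X=4) ≈ 0.013946 ≈ 1.39%


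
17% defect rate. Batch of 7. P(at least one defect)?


P(all good) = (83/100)^7 = 27136050989627/100000000000000
P(≥1 defect) = 72863949010373/100000000000000

P = 72863949010373/100000000000000 ≈ 72.86%


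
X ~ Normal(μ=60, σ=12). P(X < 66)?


z = (66-60)/12 = 0.5
P(Z < 0.5) = 0.6915

P(X < 66) ≈ 0.6915


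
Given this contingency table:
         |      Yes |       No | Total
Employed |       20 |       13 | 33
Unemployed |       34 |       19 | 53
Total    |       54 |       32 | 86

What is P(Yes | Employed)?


P(Yes | Employed) = 20/(20+13) = 20/33

P(Yes|Employed) = 20/33 ≈ 60.61%


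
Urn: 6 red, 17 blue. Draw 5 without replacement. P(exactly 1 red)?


Hypergeometric: C(6,1)×C(17,4)/C(23,5)
= 6×2380/33649 = 2040/4807

P(X=1) = 2040/4807 ≈ 42.44%


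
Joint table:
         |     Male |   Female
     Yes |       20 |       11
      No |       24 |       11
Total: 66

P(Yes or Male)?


P(Yes∨Male) = P(Yes) + P(Male) - P(Yes∧Male)
= (31 + 44 - 20)/66 = 55/66 = 5/6

P = 5/6 ≈ 83.33%


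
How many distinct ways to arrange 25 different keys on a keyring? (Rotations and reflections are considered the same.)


Free circular arrangements: rotations and reflections both identified.
(n-1)!/2 = 24!/2 = 620448401733239439360000/2 = 310224200866619719680000

310224200866619719680000


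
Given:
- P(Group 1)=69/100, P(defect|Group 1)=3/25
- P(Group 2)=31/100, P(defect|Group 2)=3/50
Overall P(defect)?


P(B) = Σ P(B|Aᵢ)×P(Aᵢ)
  3/25×69/100 = 207/2500
  3/50×31/100 = 93/5000
Sum = 507/5000

P(defect) = 507/5000 ≈ 10.14%


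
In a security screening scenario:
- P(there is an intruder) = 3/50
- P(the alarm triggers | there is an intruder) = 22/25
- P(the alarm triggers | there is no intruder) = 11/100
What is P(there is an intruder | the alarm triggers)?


Using Bayes' theorem:
P(A|B) = P(B|A)·P(A) / P(B)

P(the alarm triggers) = 22/25 × 3/50 + 11/100 × 47/50
= 33/625 + 517/5000 = 781/5000

P(there is an intruder|the alarm triggers) = (33/625) / (781/5000) = 24/71

P(there is an intruder|the alarm triggers) = 24/71 ≈ 33.80%


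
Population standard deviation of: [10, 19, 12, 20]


Mean = 61/4
  (10-61/4)²=441/16
  (19-61/4)²=225/16
  (12-61/4)²=169/16
  (20-61/4)²=361/16
Σ(x-μ)² = 299/4
σ² = (299/4)/4 = 299/16

σ = √(299/16) ≈ 4.3229


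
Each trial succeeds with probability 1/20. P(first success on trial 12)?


Geometric: P(X=12) = (1-p)^(k-1)×p = (19/20)^11×1/20 = 116490258898219/4096000000000000

P(X=12) = 116490258898219/4096000000000000 ≈ 2.84%


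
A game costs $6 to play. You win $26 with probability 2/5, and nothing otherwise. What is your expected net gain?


E[gain] = (26-6)×2/5 + (-6)×3/5
= 8 - 18/5 = 22/5

Expected net gain = $22/5 ≈ $4.40


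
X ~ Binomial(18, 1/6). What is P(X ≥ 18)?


P(X ≥ 18) = Σ P(X=i) for i=18..18
P(X=18) = 1/101559956668416
Sum = 1/101559956668416

P(X ≥ 18) = 1/101559956668416 ≈ 0.00%


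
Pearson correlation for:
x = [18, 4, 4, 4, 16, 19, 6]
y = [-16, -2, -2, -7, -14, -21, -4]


n=7, Σx=71, Σy=-66, Σxy=-979, Σx²=1025, Σy²=966
r = (7×(-979) - 71×(-66))/√((7×1025 - 71²)(7×966 - (-66)²))
= -2167/√(2134×2406) = -2167/√5134404 ≈ -2167/2265.9223 ≈ -0.9563

r ≈ -0.9563


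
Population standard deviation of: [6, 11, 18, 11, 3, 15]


Mean = 64/6 = 32/3
  (6-32/3)²=196/9
  (11-32/3)²=1/9
  (18-32/3)²=484/9
  (11-32/3)²=1/9
  (3-32/3)²=529/9
  (15-32/3)²=169/9
Σ(x-μ)² = 460/3
σ² = (460/3)/6 = 230/9

σ = √(230/9) ≈ 5.0553


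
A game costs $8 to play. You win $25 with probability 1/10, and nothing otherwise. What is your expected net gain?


E[gain] = (25-8)×1/10 + (-8)×9/10
= 17/10 - 36/5 = -11/2

Expected net gain = $-11/2 ≈ $-5.50


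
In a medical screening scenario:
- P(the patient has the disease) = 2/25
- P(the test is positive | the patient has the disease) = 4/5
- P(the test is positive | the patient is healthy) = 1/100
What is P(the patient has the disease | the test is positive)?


Using Bayes' theorem:
P(A|B) = P(B|A)·P(A) / P(B)

P(the test is positive) = 4/5 × 2/25 + 1/100 × 23/25
= 8/125 + 23/2500 = 183/2500

P(the patient has the disease|the test is positive) = (8/125) / (183/2500) = 160/183

P(the patient has the disease|the test is positive) = 160/183 ≈ 87.43%


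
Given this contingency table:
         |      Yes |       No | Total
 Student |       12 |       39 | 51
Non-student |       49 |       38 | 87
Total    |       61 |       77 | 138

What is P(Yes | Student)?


P(Yes | Student) = 12/(12+39) = 12/51 = 4/17

P(Yes|Student) = 4/17 ≈ 23.53%


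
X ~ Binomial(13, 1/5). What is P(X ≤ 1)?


P(X ≤ 1) = Σ P(X=i) for i=0..1
P(X=0) = 67108864/1220703125
P(X=1) = 218103808/1220703125
Sum = 285212672/1220703125

P(X ≤ 1) = 285212672/1220703125 ≈ 23.36%


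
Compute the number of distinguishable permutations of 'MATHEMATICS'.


Letters: 11, freq: {'M': 2, 'A': 2, 'T': 2, 'H': 1, 'E': 1, 'I': 1, 'C': 1, 'S': 1}
11!/(2!×2!×2!×1!×1!×1!×1!×1!) = 39916800/8 = 4989600

4989600


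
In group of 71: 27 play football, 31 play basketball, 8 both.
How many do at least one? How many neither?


|A∪B| = 27+31-8 = 50
Neither = 71-50 = 21

At least one: 50; Neither: 21


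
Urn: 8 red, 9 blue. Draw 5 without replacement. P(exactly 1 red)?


Hypergeometric: C(8,1)×C(9,4)/C(17,5)
= 8×126/6188 = 36/221

P(X=1) = 36/221 ≈ 16.29%


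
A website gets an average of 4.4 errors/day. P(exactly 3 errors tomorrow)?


Poisson(λ=4.4): P(X=3) = e^(-λ)×λ^k/k!
= e^(-4.4) × 4.4^3 / 3!
≈ 0.0122773399 × 85.184 / 6 ≈ 0.174305

P(X=3) ≈ 0.174305 ≈ 17.43%


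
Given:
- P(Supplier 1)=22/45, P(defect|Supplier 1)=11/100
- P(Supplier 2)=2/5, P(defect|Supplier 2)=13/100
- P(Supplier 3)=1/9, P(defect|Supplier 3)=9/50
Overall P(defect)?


P(B) = Σ P(B|Aᵢ)×P(Aᵢ)
  11/100×22/45 = 121/2250
  13/100×2/5 = 13/250
  9/50×1/9 = 1/50
Sum = 283/2250

P(defect) = 283/2250 ≈ 12.58%


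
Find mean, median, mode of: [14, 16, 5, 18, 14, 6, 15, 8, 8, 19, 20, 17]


Sorted: [5, 6, 8, 8, 14, 14, 15, 16, 17, 18, 19, 20]
Mean = 160/12 = 40/3
Median = 29/2
Freq: {14: 2, 16: 1, 5: 1, 18: 1, 6: 1, 15: 1, 8: 2, 19: 1, 20: 1, 17: 1}
Mode: [8, 14]

Mean=40/3, Median=29/2, Mode=[8, 14]


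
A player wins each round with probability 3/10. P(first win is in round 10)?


Geometric: P(X=10) = (1-p)^(k-1)×p = (7/10)^9×3/10 = 121060821/10000000000

P(X=10) = 121060821/10000000000 ≈ 1.21%


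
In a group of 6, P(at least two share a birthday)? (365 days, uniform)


P(all different) = Π(365-i)/365 for i=0..5
= 0.959538
P(match) = 1 - 0.959538 = 0.040462

P ≈ 0.0405 ≈ 4.05%


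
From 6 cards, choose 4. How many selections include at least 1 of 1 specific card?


Complement: C(6,4) - C(5,4) = 15 - 5 = 10

10


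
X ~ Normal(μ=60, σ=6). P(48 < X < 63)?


z₁=(48-60)/6=-2.0, z₂=(63-60)/6=0.5
P = Φ(0.5) - Φ(-2.0) = 0.691462 - 0.022750 = 0.668712 ≈ 0.6687

P(48 < X < 63) ≈ 0.6687


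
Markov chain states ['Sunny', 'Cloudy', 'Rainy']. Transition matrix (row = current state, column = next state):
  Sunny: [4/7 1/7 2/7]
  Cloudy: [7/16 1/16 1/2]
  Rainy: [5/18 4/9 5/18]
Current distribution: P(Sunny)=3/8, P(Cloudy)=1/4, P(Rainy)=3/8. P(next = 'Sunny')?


P(next=Sunny) = Σᵢ P(now=i)×P(i→Sunny)
= 3/8×4/7 + 1/4×7/16 + 3/8×5/18
= 3/14 + 7/64 + 5/48 = 575/1344

P = 575/1344 ≈ 0.4278


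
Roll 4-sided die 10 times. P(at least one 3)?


P(no 3)^10 = (3/4)^10 = 59049/1048576
P(≥1) = 1 - 59049/1048576 = 989527/1048576

P = 989527/1048576 ≈ 94.37%


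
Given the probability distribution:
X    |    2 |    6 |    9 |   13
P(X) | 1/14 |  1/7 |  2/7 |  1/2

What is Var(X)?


E[X] = 141/14
E[X²] = 1583/14
Var(X) = E[X²] - (E[X])² = 1583/14 - 19881/196 = 2281/196

Var(X) = 2281/196 ≈ 11.6378


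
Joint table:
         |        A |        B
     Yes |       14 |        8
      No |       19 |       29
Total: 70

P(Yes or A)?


P(Yes∨A) = P(Yes) + P(A) - P(Yes∧A)
= (22 + 33 - 14)/70 = 41/70

P = 41/70 ≈ 58.57%


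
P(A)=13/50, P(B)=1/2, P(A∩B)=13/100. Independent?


P(A)×P(B) = 13/100
P(A∩B) = 13/100
Equal ✓ → Independent

Yes, independent


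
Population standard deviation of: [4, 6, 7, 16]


Mean = 33/4
  (4-33/4)²=289/16
  (6-33/4)²=81/16
  (7-33/4)²=25/16
  (16-33/4)²=961/16
Σ(x-μ)² = 339/4
σ² = (339/4)/4 = 339/16

σ = √(339/16) ≈ 4.6030


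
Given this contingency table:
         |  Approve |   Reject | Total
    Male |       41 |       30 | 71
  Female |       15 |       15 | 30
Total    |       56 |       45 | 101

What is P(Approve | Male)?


P(Approve | Male) = 41/(41+30) = 41/71

P(Approve|Male) = 41/71 ≈ 57.75%


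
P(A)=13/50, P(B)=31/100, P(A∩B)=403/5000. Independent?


P(A)×P(B) = 403/5000
P(A∩B) = 403/5000
Equal ✓ → Independent

Yes, independent


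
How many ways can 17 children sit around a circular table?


Circular arrangements of 17 distinct objects: fix one position to break rotational symmetry.
(n-1)! = 16! = 20922789888000

20922789888000


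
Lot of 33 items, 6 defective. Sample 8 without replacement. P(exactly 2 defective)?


Hypergeometric: C(6,2)×C(27,6)/C(33,8)
= 15×296010/13884156 = 575/1798

P(X=2) = 575/1798 ≈ 31.98%


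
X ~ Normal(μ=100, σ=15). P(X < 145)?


z = (145-100)/15 = 3.0
P(Z < 3.0) = 0.9987

P(X < 145) ≈ 0.9987


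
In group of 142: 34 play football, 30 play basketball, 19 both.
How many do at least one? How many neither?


|A∪B| = 34+30-19 = 45
Neither = 142-45 = 97

At least one: 45; Neither: 97


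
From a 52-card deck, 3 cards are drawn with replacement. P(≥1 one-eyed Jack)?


P(not a one-eyed Jack) = 50/52 = 25/26
P(none in 3 draws) = (25/26)^3 = 15625/17576
P(≥1 one-eyed Jack) = 1 - 15625/17576 = 1951/17576

P = 1951/17576 ≈ 11.10%


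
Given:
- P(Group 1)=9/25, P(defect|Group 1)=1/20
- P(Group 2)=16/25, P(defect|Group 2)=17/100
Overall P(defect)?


P(B) = Σ P(B|Aᵢ)×P(Aᵢ)
  1/20×9/25 = 9/500
  17/100×16/25 = 68/625
Sum = 317/2500

P(defect) = 317/2500 ≈ 12.68%


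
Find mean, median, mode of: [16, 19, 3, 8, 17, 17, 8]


Sorted: [3, 8, 8, 16, 17, 17, 19]
Mean = 88/7
Median = 16
Freq: {16: 1, 19: 1, 3: 1, 8: 2, 17: 2}
Mode: [8, 17]

Mean=88/7, Median=16, Mode=[8, 17]


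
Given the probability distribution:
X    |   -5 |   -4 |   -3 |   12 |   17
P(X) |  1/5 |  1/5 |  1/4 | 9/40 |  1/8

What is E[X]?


E[X] = Σ x·P(X=x)
= (-5)×(1/5) + (-4)×(1/5) + (-3)×(1/4) + (12)×(9/40) + (17)×(1/8)
= 91/40

E[X] = 91/40


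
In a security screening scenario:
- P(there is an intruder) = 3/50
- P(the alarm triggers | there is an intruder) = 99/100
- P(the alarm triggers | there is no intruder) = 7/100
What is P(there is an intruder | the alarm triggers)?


Using Bayes' theorem:
P(A|B) = P(B|A)·P(A) / P(B)

P(the alarm triggers) = 99/100 × 3/50 + 7/100 × 47/50
= 297/5000 + 329/5000 = 313/2500

P(there is an intruder|the alarm triggers) = (297/5000) / (313/2500) = 297/626

P(there is an intruder|the alarm triggers) = 297/626 ≈ 47.44%


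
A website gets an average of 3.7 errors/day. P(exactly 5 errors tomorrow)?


Poisson(λ=3.7): P(X=5) = e^(-λ)×λ^k/k!
= e^(-3.7) × 3.7^5 / 5!
≈ 0.02472352647 × 693.43957 / 120 ≈ 0.142869

P(X=5) ≈ 0.142869 ≈ 14.29%


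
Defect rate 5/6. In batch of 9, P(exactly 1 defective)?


Binomial: P(X=1) = C(9,1)×p^1×(1-p)^8
= 9 × 5/6 × 1/1679616 = 5/1119744

P(X=1) = 5/1119744 ≈ 0.00%


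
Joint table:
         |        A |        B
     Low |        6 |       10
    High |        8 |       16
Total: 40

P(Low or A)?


P(Low∨A) = P(Low) + P(A) - P(Low∧A)
= (16 + 14 - 6)/40 = 24/40 = 3/5

P = 3/5 ≈ 60.00%


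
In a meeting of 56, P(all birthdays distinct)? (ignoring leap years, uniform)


P(all different) = Π(365-i)/365 for i=0..55
= (365/365)×(364/365)×...×(310/365)
= 0.011668

P ≈ 0.0117 ≈ 1.17%


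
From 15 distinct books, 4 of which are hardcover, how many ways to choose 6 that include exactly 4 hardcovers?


Choose 4 of the 4 hardcovers and 2 of the other 11 books:
C(4,4)×C(11,2) = 1×55 = 55

55


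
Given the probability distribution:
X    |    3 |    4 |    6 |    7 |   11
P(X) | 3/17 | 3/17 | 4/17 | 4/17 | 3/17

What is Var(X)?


E[X] = 106/17
E[X²] = 778/17
Var(X) = E[X²] - (E[X])² = 778/17 - 11236/289 = 1990/289

Var(X) = 1990/289 ≈ 6.8858


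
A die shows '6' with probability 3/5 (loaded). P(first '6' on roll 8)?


Geometric: P(X=8) = (1-p)^(k-1)×p = (2/5)^7×3/5 = 384/390625

P(X=8) = 384/390625 ≈ 0.10%


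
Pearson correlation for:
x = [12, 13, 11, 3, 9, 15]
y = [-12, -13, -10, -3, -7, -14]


n=6, Σx=63, Σy=-59, Σxy=-705, Σx²=749, Σy²=667
r = (6×(-705) - 63×(-59))/√((6×749 - 63²)(6×667 - (-59)²))
= -513/√(525×521) = -513/√273525 ≈ -513/522.9962 ≈ -0.9809

r ≈ -0.9809


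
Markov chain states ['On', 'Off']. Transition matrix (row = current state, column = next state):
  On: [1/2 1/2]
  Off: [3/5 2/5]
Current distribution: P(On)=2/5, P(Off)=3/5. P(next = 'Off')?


P(next=Off) = Σᵢ P(now=i)×P(i→Off)
= 2/5×1/2 + 3/5×2/5
= 1/5 + 6/25 = 11/25

P = 11/25 ≈ 0.4400


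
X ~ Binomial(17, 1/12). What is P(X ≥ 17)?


P(X ≥ 17) = Σ P(X=i) for i=17..17
P(X=17) = 1/2218611106740436992
Sum = 1/2218611106740436992

P(X ≥ 17) = 1/2218611106740436992 ≈ 0.00%


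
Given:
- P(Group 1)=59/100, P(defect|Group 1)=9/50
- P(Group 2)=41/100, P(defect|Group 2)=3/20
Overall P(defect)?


P(B) = Σ P(B|Aᵢ)×P(Aᵢ)
  9/50×59/100 = 531/5000
  3/20×41/100 = 123/2000
Sum = 1677/10000

P(defect) = 1677/10000 ≈ 16.77%


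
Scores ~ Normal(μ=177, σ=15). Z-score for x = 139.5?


z = (x - μ)/σ = (139.5 - 177)/15 = -2.5

z = -2.5


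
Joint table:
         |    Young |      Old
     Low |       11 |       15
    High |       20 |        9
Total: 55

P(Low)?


P(Low) = (11+15)/55 = 26/55

P(Low) = 26/55 ≈ 47.27%


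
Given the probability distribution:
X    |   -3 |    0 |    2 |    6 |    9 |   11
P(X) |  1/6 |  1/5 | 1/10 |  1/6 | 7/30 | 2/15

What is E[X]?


E[X] = Σ x·P(X=x)
= (-3)×(1/6) + (0)×(1/5) + (2)×(1/10) + (6)×(1/6) + (9)×(7/30) + (11)×(2/15)
= 64/15

E[X] = 64/15


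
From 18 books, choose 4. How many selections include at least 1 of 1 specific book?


Complement: C(18,4) - C(17,4) = 3060 - 2380 = 680

680


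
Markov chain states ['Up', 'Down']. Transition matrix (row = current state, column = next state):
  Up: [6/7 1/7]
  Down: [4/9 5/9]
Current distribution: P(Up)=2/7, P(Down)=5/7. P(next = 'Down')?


P(next=Down) = Σᵢ P(now=i)×P(i→Down)
= 2/7×1/7 + 5/7×5/9
= 2/49 + 25/63 = 193/441

P = 193/441 ≈ 0.4376


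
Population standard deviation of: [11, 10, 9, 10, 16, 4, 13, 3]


Mean = 76/8 = 19/2
  (11-19/2)²=9/4
  (10-19/2)²=1/4
  (9-19/2)²=1/4
  (10-19/2)²=1/4
  (16-19/2)²=169/4
  (4-19/2)²=121/4
  (13-19/2)²=49/4
  (3-19/2)²=169/4
Σ(x-μ)² = 130
σ² = 130/8 = 65/4

σ = √(65/4) ≈ 4.0311


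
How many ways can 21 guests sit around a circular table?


Circular arrangements of 21 distinct objects: fix one position to break rotational symmetry.
(n-1)! = 20! = 2432902008176640000

2432902008176640000


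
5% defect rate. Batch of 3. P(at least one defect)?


P(all good) = (19/20)^3 = 6859/8000
P(≥1 defect) = 1141/8000

P = 1141/8000 ≈ 14.26%


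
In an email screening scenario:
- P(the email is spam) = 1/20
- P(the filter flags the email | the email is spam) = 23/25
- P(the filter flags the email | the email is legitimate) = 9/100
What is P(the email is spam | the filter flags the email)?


Using Bayes' theorem:
P(A|B) = P(B|A)·P(A) / P(B)

P(the filter flags the email) = 23/25 × 1/20 + 9/100 × 19/20
= 23/500 + 171/2000 = 263/2000

P(the email is spam|the filter flags the email) = (23/500) / (263/2000) = 92/263

P(the email is spam|the filter flags the email) = 92/263 ≈ 34.98%
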